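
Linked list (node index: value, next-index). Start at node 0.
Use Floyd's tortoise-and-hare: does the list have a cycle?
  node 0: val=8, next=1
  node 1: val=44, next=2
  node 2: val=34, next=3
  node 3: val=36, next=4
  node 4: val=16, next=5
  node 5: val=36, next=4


Floyd's tortoise (slow, +1) and hare (fast, +2):
  init: slow=0, fast=0
  step 1: slow=1, fast=2
  step 2: slow=2, fast=4
  step 3: slow=3, fast=4
  step 4: slow=4, fast=4
  slow == fast at node 4: cycle detected

Cycle: yes


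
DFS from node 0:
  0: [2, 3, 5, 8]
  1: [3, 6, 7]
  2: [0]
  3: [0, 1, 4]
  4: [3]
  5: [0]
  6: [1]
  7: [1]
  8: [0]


Visit 0, push [8, 5, 3, 2]
Visit 2, push []
Visit 3, push [4, 1]
Visit 1, push [7, 6]
Visit 6, push []
Visit 7, push []
Visit 4, push []
Visit 5, push []
Visit 8, push []

DFS order: [0, 2, 3, 1, 6, 7, 4, 5, 8]


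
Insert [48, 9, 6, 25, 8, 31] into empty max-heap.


Insert 48: [48]
Insert 9: [48, 9]
Insert 6: [48, 9, 6]
Insert 25: [48, 25, 6, 9]
Insert 8: [48, 25, 6, 9, 8]
Insert 31: [48, 25, 31, 9, 8, 6]

Final heap: [48, 25, 31, 9, 8, 6]


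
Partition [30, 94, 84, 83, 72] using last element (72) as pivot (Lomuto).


Pivot: 72
  30 <= 72: advance i (no swap)
Place pivot at 1: [30, 72, 84, 83, 94]

Partitioned: [30, 72, 84, 83, 94]


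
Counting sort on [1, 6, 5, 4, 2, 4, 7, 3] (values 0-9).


Input: [1, 6, 5, 4, 2, 4, 7, 3]
Counts: [0, 1, 1, 1, 2, 1, 1, 1, 0, 0]

Sorted: [1, 2, 3, 4, 4, 5, 6, 7]


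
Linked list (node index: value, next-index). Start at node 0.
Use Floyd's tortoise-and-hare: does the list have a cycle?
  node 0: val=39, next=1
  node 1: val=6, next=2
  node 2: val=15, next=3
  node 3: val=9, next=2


Floyd's tortoise (slow, +1) and hare (fast, +2):
  init: slow=0, fast=0
  step 1: slow=1, fast=2
  step 2: slow=2, fast=2
  slow == fast at node 2: cycle detected

Cycle: yes


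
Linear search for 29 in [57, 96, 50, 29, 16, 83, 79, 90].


i=0: 57!=29
i=1: 96!=29
i=2: 50!=29
i=3: 29==29 found!

Found at 3, 4 comps


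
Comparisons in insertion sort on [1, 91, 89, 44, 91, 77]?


Algorithm: insertion sort
Input: [1, 91, 89, 44, 91, 77]
Sorted: [1, 44, 77, 89, 91, 91]

11


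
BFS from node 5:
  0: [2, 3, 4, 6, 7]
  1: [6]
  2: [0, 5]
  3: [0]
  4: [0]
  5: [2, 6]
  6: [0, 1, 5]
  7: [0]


Visit 5, enqueue [2, 6]
Visit 2, enqueue [0]
Visit 6, enqueue [1]
Visit 0, enqueue [3, 4, 7]
Visit 1, enqueue []
Visit 3, enqueue []
Visit 4, enqueue []
Visit 7, enqueue []

BFS order: [5, 2, 6, 0, 1, 3, 4, 7]


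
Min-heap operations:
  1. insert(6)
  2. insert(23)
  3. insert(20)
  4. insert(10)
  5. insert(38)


insert(6) -> [6]
insert(23) -> [6, 23]
insert(20) -> [6, 23, 20]
insert(10) -> [6, 10, 20, 23]
insert(38) -> [6, 10, 20, 23, 38]

Final heap: [6, 10, 20, 23, 38]


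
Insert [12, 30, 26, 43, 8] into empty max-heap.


Insert 12: [12]
Insert 30: [30, 12]
Insert 26: [30, 12, 26]
Insert 43: [43, 30, 26, 12]
Insert 8: [43, 30, 26, 12, 8]

Final heap: [43, 30, 26, 12, 8]


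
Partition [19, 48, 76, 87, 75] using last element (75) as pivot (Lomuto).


Pivot: 75
  19 <= 75: advance i (no swap)
  48 <= 75: advance i (no swap)
Place pivot at 2: [19, 48, 75, 87, 76]

Partitioned: [19, 48, 75, 87, 76]


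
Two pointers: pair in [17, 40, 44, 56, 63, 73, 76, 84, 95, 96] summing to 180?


lo=0(17)+hi=9(96)=113
lo=1(40)+hi=9(96)=136
lo=2(44)+hi=9(96)=140
lo=3(56)+hi=9(96)=152
lo=4(63)+hi=9(96)=159
lo=5(73)+hi=9(96)=169
lo=6(76)+hi=9(96)=172
lo=7(84)+hi=9(96)=180

Yes: 84+96=180


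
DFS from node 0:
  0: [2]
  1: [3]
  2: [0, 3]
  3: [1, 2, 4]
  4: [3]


Visit 0, push [2]
Visit 2, push [3]
Visit 3, push [4, 1]
Visit 1, push []
Visit 4, push []

DFS order: [0, 2, 3, 1, 4]


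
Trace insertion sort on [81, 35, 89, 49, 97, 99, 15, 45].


Initial: [81, 35, 89, 49, 97, 99, 15, 45]
Insert 35: [35, 81, 89, 49, 97, 99, 15, 45]
Insert 89: [35, 81, 89, 49, 97, 99, 15, 45]
Insert 49: [35, 49, 81, 89, 97, 99, 15, 45]
Insert 97: [35, 49, 81, 89, 97, 99, 15, 45]
Insert 99: [35, 49, 81, 89, 97, 99, 15, 45]
Insert 15: [15, 35, 49, 81, 89, 97, 99, 45]
Insert 45: [15, 35, 45, 49, 81, 89, 97, 99]

Sorted: [15, 35, 45, 49, 81, 89, 97, 99]


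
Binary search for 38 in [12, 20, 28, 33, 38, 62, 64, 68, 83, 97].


Step 1: lo=0, hi=9, mid=4, val=38

Found at index 4


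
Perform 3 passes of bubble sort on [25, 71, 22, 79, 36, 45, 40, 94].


Initial: [25, 71, 22, 79, 36, 45, 40, 94]
Pass 1: [25, 22, 71, 36, 45, 40, 79, 94] (4 swaps)
Pass 2: [22, 25, 36, 45, 40, 71, 79, 94] (4 swaps)
Pass 3: [22, 25, 36, 40, 45, 71, 79, 94] (1 swaps)

After 3 passes: [22, 25, 36, 40, 45, 71, 79, 94]


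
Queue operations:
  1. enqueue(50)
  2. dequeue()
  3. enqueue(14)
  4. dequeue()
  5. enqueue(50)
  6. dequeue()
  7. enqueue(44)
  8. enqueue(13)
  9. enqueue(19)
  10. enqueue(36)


enqueue(50) -> [50]
dequeue()->50, []
enqueue(14) -> [14]
dequeue()->14, []
enqueue(50) -> [50]
dequeue()->50, []
enqueue(44) -> [44]
enqueue(13) -> [44, 13]
enqueue(19) -> [44, 13, 19]
enqueue(36) -> [44, 13, 19, 36]

Final queue: [44, 13, 19, 36]


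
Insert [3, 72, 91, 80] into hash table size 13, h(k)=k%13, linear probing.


Insert 3: h=3 -> slot 3
Insert 72: h=7 -> slot 7
Insert 91: h=0 -> slot 0
Insert 80: h=2 -> slot 2

Table: [91, None, 80, 3, None, None, None, 72, None, None, None, None, None]


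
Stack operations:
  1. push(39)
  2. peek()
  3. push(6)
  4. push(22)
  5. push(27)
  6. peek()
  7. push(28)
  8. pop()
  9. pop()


push(39) -> [39]
peek()->39
push(6) -> [39, 6]
push(22) -> [39, 6, 22]
push(27) -> [39, 6, 22, 27]
peek()->27
push(28) -> [39, 6, 22, 27, 28]
pop()->28, [39, 6, 22, 27]
pop()->27, [39, 6, 22]

Final stack: [39, 6, 22]


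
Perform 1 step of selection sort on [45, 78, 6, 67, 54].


Initial: [45, 78, 6, 67, 54]
Step 1: min=6 at 2
  Swap: [6, 78, 45, 67, 54]

After 1 step: [6, 78, 45, 67, 54]


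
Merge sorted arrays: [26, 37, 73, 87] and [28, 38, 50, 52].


Take 26 from A
Take 28 from B
Take 37 from A
Take 38 from B
Take 50 from B
Take 52 from B

Merged: [26, 28, 37, 38, 50, 52, 73, 87]


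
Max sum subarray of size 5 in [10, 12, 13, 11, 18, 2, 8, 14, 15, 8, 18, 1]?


[0:5]: 64
[1:6]: 56
[2:7]: 52
[3:8]: 53
[4:9]: 57
[5:10]: 47
[6:11]: 63
[7:12]: 56

Max: 64 at [0:5]


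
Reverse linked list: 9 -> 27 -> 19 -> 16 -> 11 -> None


Step 1: curr=9, set curr.next=prev(None) | reversed so far: 9
Step 2: curr=27, set curr.next=prev(9) | reversed so far: 27 -> 9
Step 3: curr=19, set curr.next=prev(27) | reversed so far: 19 -> 27 -> 9
Step 4: curr=16, set curr.next=prev(19) | reversed so far: 16 -> 19 -> 27 -> 9
Step 5: curr=11, set curr.next=prev(16) | reversed so far: 11 -> 16 -> 19 -> 27 -> 9

11 -> 16 -> 19 -> 27 -> 9 -> None


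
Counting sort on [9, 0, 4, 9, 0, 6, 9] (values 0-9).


Input: [9, 0, 4, 9, 0, 6, 9]
Counts: [2, 0, 0, 0, 1, 0, 1, 0, 0, 3]

Sorted: [0, 0, 4, 6, 9, 9, 9]


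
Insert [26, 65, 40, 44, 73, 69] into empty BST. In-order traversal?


Insert 26: root
Insert 65: R from 26
Insert 40: R from 26 -> L from 65
Insert 44: R from 26 -> L from 65 -> R from 40
Insert 73: R from 26 -> R from 65
Insert 69: R from 26 -> R from 65 -> L from 73

In-order: [26, 40, 44, 65, 69, 73]


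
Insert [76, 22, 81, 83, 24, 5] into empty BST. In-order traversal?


Insert 76: root
Insert 22: L from 76
Insert 81: R from 76
Insert 83: R from 76 -> R from 81
Insert 24: L from 76 -> R from 22
Insert 5: L from 76 -> L from 22

In-order: [5, 22, 24, 76, 81, 83]


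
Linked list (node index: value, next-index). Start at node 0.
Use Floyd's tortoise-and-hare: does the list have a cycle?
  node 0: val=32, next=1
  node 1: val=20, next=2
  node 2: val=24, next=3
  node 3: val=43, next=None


Floyd's tortoise (slow, +1) and hare (fast, +2):
  init: slow=0, fast=0
  step 1: slow=1, fast=2
  step 2: fast 2->3->None, no cycle

Cycle: no


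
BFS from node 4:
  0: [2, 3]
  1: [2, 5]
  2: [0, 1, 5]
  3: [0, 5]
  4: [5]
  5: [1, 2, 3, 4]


Visit 4, enqueue [5]
Visit 5, enqueue [1, 2, 3]
Visit 1, enqueue []
Visit 2, enqueue [0]
Visit 3, enqueue []
Visit 0, enqueue []

BFS order: [4, 5, 1, 2, 3, 0]


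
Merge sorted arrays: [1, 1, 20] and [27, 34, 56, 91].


Take 1 from A
Take 1 from A
Take 20 from A

Merged: [1, 1, 20, 27, 34, 56, 91]


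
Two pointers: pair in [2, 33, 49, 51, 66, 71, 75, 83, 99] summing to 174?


lo=0(2)+hi=8(99)=101
lo=1(33)+hi=8(99)=132
lo=2(49)+hi=8(99)=148
lo=3(51)+hi=8(99)=150
lo=4(66)+hi=8(99)=165
lo=5(71)+hi=8(99)=170
lo=6(75)+hi=8(99)=174

Yes: 75+99=174


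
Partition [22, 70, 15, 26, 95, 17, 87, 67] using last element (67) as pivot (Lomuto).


Pivot: 67
  22 <= 67: advance i (no swap)
  15 <= 67: swap -> [22, 15, 70, 26, 95, 17, 87, 67]
  26 <= 67: swap -> [22, 15, 26, 70, 95, 17, 87, 67]
  17 <= 67: swap -> [22, 15, 26, 17, 95, 70, 87, 67]
Place pivot at 4: [22, 15, 26, 17, 67, 70, 87, 95]

Partitioned: [22, 15, 26, 17, 67, 70, 87, 95]


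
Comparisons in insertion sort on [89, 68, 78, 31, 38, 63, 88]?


Algorithm: insertion sort
Input: [89, 68, 78, 31, 38, 63, 88]
Sorted: [31, 38, 63, 68, 78, 88, 89]

16


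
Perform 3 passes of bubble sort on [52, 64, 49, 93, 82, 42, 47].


Initial: [52, 64, 49, 93, 82, 42, 47]
Pass 1: [52, 49, 64, 82, 42, 47, 93] (4 swaps)
Pass 2: [49, 52, 64, 42, 47, 82, 93] (3 swaps)
Pass 3: [49, 52, 42, 47, 64, 82, 93] (2 swaps)

After 3 passes: [49, 52, 42, 47, 64, 82, 93]


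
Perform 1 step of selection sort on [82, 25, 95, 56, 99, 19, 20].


Initial: [82, 25, 95, 56, 99, 19, 20]
Step 1: min=19 at 5
  Swap: [19, 25, 95, 56, 99, 82, 20]

After 1 step: [19, 25, 95, 56, 99, 82, 20]


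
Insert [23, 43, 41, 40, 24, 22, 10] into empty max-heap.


Insert 23: [23]
Insert 43: [43, 23]
Insert 41: [43, 23, 41]
Insert 40: [43, 40, 41, 23]
Insert 24: [43, 40, 41, 23, 24]
Insert 22: [43, 40, 41, 23, 24, 22]
Insert 10: [43, 40, 41, 23, 24, 22, 10]

Final heap: [43, 40, 41, 23, 24, 22, 10]


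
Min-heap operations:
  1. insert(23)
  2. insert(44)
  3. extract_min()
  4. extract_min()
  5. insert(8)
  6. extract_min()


insert(23) -> [23]
insert(44) -> [23, 44]
extract_min()->23, [44]
extract_min()->44, []
insert(8) -> [8]
extract_min()->8, []

Final heap: []


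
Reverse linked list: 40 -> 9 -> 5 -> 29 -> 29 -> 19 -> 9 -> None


Step 1: curr=40, set curr.next=prev(None) | reversed so far: 40
Step 2: curr=9, set curr.next=prev(40) | reversed so far: 9 -> 40
Step 3: curr=5, set curr.next=prev(9) | reversed so far: 5 -> 9 -> 40
Step 4: curr=29, set curr.next=prev(5) | reversed so far: 29 -> 5 -> 9 -> 40
Step 5: curr=29, set curr.next=prev(29) | reversed so far: 29 -> 29 -> 5 -> 9 -> 40
Step 6: curr=19, set curr.next=prev(29) | reversed so far: 19 -> 29 -> 29 -> 5 -> 9 -> 40
Step 7: curr=9, set curr.next=prev(19) | reversed so far: 9 -> 19 -> 29 -> 29 -> 5 -> 9 -> 40

9 -> 19 -> 29 -> 29 -> 5 -> 9 -> 40 -> None


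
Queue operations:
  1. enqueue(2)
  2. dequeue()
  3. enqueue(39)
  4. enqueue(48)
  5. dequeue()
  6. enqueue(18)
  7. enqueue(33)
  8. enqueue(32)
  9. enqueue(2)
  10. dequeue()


enqueue(2) -> [2]
dequeue()->2, []
enqueue(39) -> [39]
enqueue(48) -> [39, 48]
dequeue()->39, [48]
enqueue(18) -> [48, 18]
enqueue(33) -> [48, 18, 33]
enqueue(32) -> [48, 18, 33, 32]
enqueue(2) -> [48, 18, 33, 32, 2]
dequeue()->48, [18, 33, 32, 2]

Final queue: [18, 33, 32, 2]


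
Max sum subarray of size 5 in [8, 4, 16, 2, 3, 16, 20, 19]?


[0:5]: 33
[1:6]: 41
[2:7]: 57
[3:8]: 60

Max: 60 at [3:8]


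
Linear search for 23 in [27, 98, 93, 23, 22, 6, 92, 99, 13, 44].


i=0: 27!=23
i=1: 98!=23
i=2: 93!=23
i=3: 23==23 found!

Found at 3, 4 comps


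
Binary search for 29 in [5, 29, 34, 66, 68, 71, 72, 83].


Step 1: lo=0, hi=7, mid=3, val=66
Step 2: lo=0, hi=2, mid=1, val=29

Found at index 1


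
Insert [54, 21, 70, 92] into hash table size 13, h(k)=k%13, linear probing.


Insert 54: h=2 -> slot 2
Insert 21: h=8 -> slot 8
Insert 70: h=5 -> slot 5
Insert 92: h=1 -> slot 1

Table: [None, 92, 54, None, None, 70, None, None, 21, None, None, None, None]


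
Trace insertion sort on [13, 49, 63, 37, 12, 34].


Initial: [13, 49, 63, 37, 12, 34]
Insert 49: [13, 49, 63, 37, 12, 34]
Insert 63: [13, 49, 63, 37, 12, 34]
Insert 37: [13, 37, 49, 63, 12, 34]
Insert 12: [12, 13, 37, 49, 63, 34]
Insert 34: [12, 13, 34, 37, 49, 63]

Sorted: [12, 13, 34, 37, 49, 63]


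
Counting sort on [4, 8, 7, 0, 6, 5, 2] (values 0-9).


Input: [4, 8, 7, 0, 6, 5, 2]
Counts: [1, 0, 1, 0, 1, 1, 1, 1, 1, 0]

Sorted: [0, 2, 4, 5, 6, 7, 8]


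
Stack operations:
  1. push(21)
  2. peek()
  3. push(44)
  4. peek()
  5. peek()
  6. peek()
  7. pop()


push(21) -> [21]
peek()->21
push(44) -> [21, 44]
peek()->44
peek()->44
peek()->44
pop()->44, [21]

Final stack: [21]


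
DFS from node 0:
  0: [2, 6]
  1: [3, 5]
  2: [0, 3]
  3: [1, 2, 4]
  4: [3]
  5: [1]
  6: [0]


Visit 0, push [6, 2]
Visit 2, push [3]
Visit 3, push [4, 1]
Visit 1, push [5]
Visit 5, push []
Visit 4, push []
Visit 6, push []

DFS order: [0, 2, 3, 1, 5, 4, 6]


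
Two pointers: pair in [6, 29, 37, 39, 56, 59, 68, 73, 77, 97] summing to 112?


lo=0(6)+hi=9(97)=103
lo=1(29)+hi=9(97)=126
lo=1(29)+hi=8(77)=106
lo=2(37)+hi=8(77)=114
lo=2(37)+hi=7(73)=110
lo=3(39)+hi=7(73)=112

Yes: 39+73=112


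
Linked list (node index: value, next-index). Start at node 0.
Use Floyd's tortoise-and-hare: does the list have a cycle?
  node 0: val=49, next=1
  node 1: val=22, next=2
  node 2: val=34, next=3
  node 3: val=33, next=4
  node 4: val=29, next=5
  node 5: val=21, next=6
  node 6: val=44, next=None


Floyd's tortoise (slow, +1) and hare (fast, +2):
  init: slow=0, fast=0
  step 1: slow=1, fast=2
  step 2: slow=2, fast=4
  step 3: slow=3, fast=6
  step 4: fast -> None, no cycle

Cycle: no


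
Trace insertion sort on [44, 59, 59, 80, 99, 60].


Initial: [44, 59, 59, 80, 99, 60]
Insert 59: [44, 59, 59, 80, 99, 60]
Insert 59: [44, 59, 59, 80, 99, 60]
Insert 80: [44, 59, 59, 80, 99, 60]
Insert 99: [44, 59, 59, 80, 99, 60]
Insert 60: [44, 59, 59, 60, 80, 99]

Sorted: [44, 59, 59, 60, 80, 99]


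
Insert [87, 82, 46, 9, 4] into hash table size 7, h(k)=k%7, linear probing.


Insert 87: h=3 -> slot 3
Insert 82: h=5 -> slot 5
Insert 46: h=4 -> slot 4
Insert 9: h=2 -> slot 2
Insert 4: h=4, 2 probes -> slot 6

Table: [None, None, 9, 87, 46, 82, 4]


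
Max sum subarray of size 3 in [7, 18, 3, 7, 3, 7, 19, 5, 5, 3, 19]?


[0:3]: 28
[1:4]: 28
[2:5]: 13
[3:6]: 17
[4:7]: 29
[5:8]: 31
[6:9]: 29
[7:10]: 13
[8:11]: 27

Max: 31 at [5:8]


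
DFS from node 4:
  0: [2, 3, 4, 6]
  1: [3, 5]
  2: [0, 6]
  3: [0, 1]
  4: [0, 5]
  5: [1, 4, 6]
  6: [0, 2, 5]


Visit 4, push [5, 0]
Visit 0, push [6, 3, 2]
Visit 2, push [6]
Visit 6, push [5]
Visit 5, push [1]
Visit 1, push [3]
Visit 3, push []

DFS order: [4, 0, 2, 6, 5, 1, 3]


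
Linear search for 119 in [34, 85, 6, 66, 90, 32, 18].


i=0: 34!=119
i=1: 85!=119
i=2: 6!=119
i=3: 66!=119
i=4: 90!=119
i=5: 32!=119
i=6: 18!=119

Not found, 7 comps


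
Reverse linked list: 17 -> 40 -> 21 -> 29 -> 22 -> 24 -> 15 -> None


Step 1: curr=17, set curr.next=prev(None) | reversed so far: 17
Step 2: curr=40, set curr.next=prev(17) | reversed so far: 40 -> 17
Step 3: curr=21, set curr.next=prev(40) | reversed so far: 21 -> 40 -> 17
Step 4: curr=29, set curr.next=prev(21) | reversed so far: 29 -> 21 -> 40 -> 17
Step 5: curr=22, set curr.next=prev(29) | reversed so far: 22 -> 29 -> 21 -> 40 -> 17
Step 6: curr=24, set curr.next=prev(22) | reversed so far: 24 -> 22 -> 29 -> 21 -> 40 -> 17
Step 7: curr=15, set curr.next=prev(24) | reversed so far: 15 -> 24 -> 22 -> 29 -> 21 -> 40 -> 17

15 -> 24 -> 22 -> 29 -> 21 -> 40 -> 17 -> None


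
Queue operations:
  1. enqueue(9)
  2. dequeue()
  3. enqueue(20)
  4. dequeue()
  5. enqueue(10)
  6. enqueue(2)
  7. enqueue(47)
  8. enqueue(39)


enqueue(9) -> [9]
dequeue()->9, []
enqueue(20) -> [20]
dequeue()->20, []
enqueue(10) -> [10]
enqueue(2) -> [10, 2]
enqueue(47) -> [10, 2, 47]
enqueue(39) -> [10, 2, 47, 39]

Final queue: [10, 2, 47, 39]


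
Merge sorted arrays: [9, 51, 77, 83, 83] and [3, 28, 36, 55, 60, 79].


Take 3 from B
Take 9 from A
Take 28 from B
Take 36 from B
Take 51 from A
Take 55 from B
Take 60 from B
Take 77 from A
Take 79 from B

Merged: [3, 9, 28, 36, 51, 55, 60, 77, 79, 83, 83]


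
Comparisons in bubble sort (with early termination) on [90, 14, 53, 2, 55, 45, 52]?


Algorithm: bubble sort (with early termination)
Input: [90, 14, 53, 2, 55, 45, 52]
Sorted: [2, 14, 45, 52, 53, 55, 90]

18


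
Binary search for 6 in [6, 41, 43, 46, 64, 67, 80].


Step 1: lo=0, hi=6, mid=3, val=46
Step 2: lo=0, hi=2, mid=1, val=41
Step 3: lo=0, hi=0, mid=0, val=6

Found at index 0


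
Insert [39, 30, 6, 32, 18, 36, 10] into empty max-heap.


Insert 39: [39]
Insert 30: [39, 30]
Insert 6: [39, 30, 6]
Insert 32: [39, 32, 6, 30]
Insert 18: [39, 32, 6, 30, 18]
Insert 36: [39, 32, 36, 30, 18, 6]
Insert 10: [39, 32, 36, 30, 18, 6, 10]

Final heap: [39, 32, 36, 30, 18, 6, 10]


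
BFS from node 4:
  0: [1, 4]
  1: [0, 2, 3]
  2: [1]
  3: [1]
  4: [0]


Visit 4, enqueue [0]
Visit 0, enqueue [1]
Visit 1, enqueue [2, 3]
Visit 2, enqueue []
Visit 3, enqueue []

BFS order: [4, 0, 1, 2, 3]


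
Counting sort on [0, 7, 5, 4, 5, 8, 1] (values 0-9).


Input: [0, 7, 5, 4, 5, 8, 1]
Counts: [1, 1, 0, 0, 1, 2, 0, 1, 1, 0]

Sorted: [0, 1, 4, 5, 5, 7, 8]


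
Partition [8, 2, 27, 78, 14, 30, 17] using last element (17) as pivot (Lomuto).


Pivot: 17
  8 <= 17: advance i (no swap)
  2 <= 17: advance i (no swap)
  14 <= 17: swap -> [8, 2, 14, 78, 27, 30, 17]
Place pivot at 3: [8, 2, 14, 17, 27, 30, 78]

Partitioned: [8, 2, 14, 17, 27, 30, 78]


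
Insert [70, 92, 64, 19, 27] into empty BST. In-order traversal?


Insert 70: root
Insert 92: R from 70
Insert 64: L from 70
Insert 19: L from 70 -> L from 64
Insert 27: L from 70 -> L from 64 -> R from 19

In-order: [19, 27, 64, 70, 92]


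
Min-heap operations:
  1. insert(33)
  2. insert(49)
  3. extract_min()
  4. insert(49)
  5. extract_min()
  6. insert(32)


insert(33) -> [33]
insert(49) -> [33, 49]
extract_min()->33, [49]
insert(49) -> [49, 49]
extract_min()->49, [49]
insert(32) -> [32, 49]

Final heap: [32, 49]


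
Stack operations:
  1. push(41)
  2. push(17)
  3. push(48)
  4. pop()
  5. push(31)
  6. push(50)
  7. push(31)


push(41) -> [41]
push(17) -> [41, 17]
push(48) -> [41, 17, 48]
pop()->48, [41, 17]
push(31) -> [41, 17, 31]
push(50) -> [41, 17, 31, 50]
push(31) -> [41, 17, 31, 50, 31]

Final stack: [41, 17, 31, 50, 31]


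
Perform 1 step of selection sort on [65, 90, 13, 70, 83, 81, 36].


Initial: [65, 90, 13, 70, 83, 81, 36]
Step 1: min=13 at 2
  Swap: [13, 90, 65, 70, 83, 81, 36]

After 1 step: [13, 90, 65, 70, 83, 81, 36]


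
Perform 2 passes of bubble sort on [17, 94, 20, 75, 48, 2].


Initial: [17, 94, 20, 75, 48, 2]
Pass 1: [17, 20, 75, 48, 2, 94] (4 swaps)
Pass 2: [17, 20, 48, 2, 75, 94] (2 swaps)

After 2 passes: [17, 20, 48, 2, 75, 94]


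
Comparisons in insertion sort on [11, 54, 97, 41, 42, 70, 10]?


Algorithm: insertion sort
Input: [11, 54, 97, 41, 42, 70, 10]
Sorted: [10, 11, 41, 42, 54, 70, 97]

16


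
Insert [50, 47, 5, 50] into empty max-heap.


Insert 50: [50]
Insert 47: [50, 47]
Insert 5: [50, 47, 5]
Insert 50: [50, 50, 5, 47]

Final heap: [50, 50, 5, 47]


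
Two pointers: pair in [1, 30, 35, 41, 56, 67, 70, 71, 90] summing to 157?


lo=0(1)+hi=8(90)=91
lo=1(30)+hi=8(90)=120
lo=2(35)+hi=8(90)=125
lo=3(41)+hi=8(90)=131
lo=4(56)+hi=8(90)=146
lo=5(67)+hi=8(90)=157

Yes: 67+90=157


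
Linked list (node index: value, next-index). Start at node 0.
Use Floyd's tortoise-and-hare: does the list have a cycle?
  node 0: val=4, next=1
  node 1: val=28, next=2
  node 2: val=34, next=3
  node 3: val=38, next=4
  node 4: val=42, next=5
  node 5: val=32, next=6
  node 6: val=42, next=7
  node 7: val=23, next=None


Floyd's tortoise (slow, +1) and hare (fast, +2):
  init: slow=0, fast=0
  step 1: slow=1, fast=2
  step 2: slow=2, fast=4
  step 3: slow=3, fast=6
  step 4: fast 6->7->None, no cycle

Cycle: no


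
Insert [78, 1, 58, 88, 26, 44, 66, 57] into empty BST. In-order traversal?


Insert 78: root
Insert 1: L from 78
Insert 58: L from 78 -> R from 1
Insert 88: R from 78
Insert 26: L from 78 -> R from 1 -> L from 58
Insert 44: L from 78 -> R from 1 -> L from 58 -> R from 26
Insert 66: L from 78 -> R from 1 -> R from 58
Insert 57: L from 78 -> R from 1 -> L from 58 -> R from 26 -> R from 44

In-order: [1, 26, 44, 57, 58, 66, 78, 88]


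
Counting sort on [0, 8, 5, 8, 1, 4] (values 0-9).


Input: [0, 8, 5, 8, 1, 4]
Counts: [1, 1, 0, 0, 1, 1, 0, 0, 2, 0]

Sorted: [0, 1, 4, 5, 8, 8]


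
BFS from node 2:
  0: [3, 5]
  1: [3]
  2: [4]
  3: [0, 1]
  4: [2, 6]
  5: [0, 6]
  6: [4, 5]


Visit 2, enqueue [4]
Visit 4, enqueue [6]
Visit 6, enqueue [5]
Visit 5, enqueue [0]
Visit 0, enqueue [3]
Visit 3, enqueue [1]
Visit 1, enqueue []

BFS order: [2, 4, 6, 5, 0, 3, 1]


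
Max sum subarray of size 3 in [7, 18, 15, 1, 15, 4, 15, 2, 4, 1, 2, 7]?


[0:3]: 40
[1:4]: 34
[2:5]: 31
[3:6]: 20
[4:7]: 34
[5:8]: 21
[6:9]: 21
[7:10]: 7
[8:11]: 7
[9:12]: 10

Max: 40 at [0:3]


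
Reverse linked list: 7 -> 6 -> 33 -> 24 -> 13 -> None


Step 1: curr=7, set curr.next=prev(None) | reversed so far: 7
Step 2: curr=6, set curr.next=prev(7) | reversed so far: 6 -> 7
Step 3: curr=33, set curr.next=prev(6) | reversed so far: 33 -> 6 -> 7
Step 4: curr=24, set curr.next=prev(33) | reversed so far: 24 -> 33 -> 6 -> 7
Step 5: curr=13, set curr.next=prev(24) | reversed so far: 13 -> 24 -> 33 -> 6 -> 7

13 -> 24 -> 33 -> 6 -> 7 -> None


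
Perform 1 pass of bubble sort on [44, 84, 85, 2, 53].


Initial: [44, 84, 85, 2, 53]
Pass 1: [44, 84, 2, 53, 85] (2 swaps)

After 1 pass: [44, 84, 2, 53, 85]


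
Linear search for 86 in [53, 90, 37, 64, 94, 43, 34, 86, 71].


i=0: 53!=86
i=1: 90!=86
i=2: 37!=86
i=3: 64!=86
i=4: 94!=86
i=5: 43!=86
i=6: 34!=86
i=7: 86==86 found!

Found at 7, 8 comps


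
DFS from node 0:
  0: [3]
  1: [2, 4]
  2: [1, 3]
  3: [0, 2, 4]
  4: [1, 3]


Visit 0, push [3]
Visit 3, push [4, 2]
Visit 2, push [1]
Visit 1, push [4]
Visit 4, push []

DFS order: [0, 3, 2, 1, 4]


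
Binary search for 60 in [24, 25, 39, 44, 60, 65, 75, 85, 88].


Step 1: lo=0, hi=8, mid=4, val=60

Found at index 4


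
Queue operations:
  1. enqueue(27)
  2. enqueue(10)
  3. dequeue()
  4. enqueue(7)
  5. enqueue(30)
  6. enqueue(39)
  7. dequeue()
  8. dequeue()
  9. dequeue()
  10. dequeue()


enqueue(27) -> [27]
enqueue(10) -> [27, 10]
dequeue()->27, [10]
enqueue(7) -> [10, 7]
enqueue(30) -> [10, 7, 30]
enqueue(39) -> [10, 7, 30, 39]
dequeue()->10, [7, 30, 39]
dequeue()->7, [30, 39]
dequeue()->30, [39]
dequeue()->39, []

Final queue: []


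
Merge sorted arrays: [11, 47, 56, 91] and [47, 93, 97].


Take 11 from A
Take 47 from A
Take 47 from B
Take 56 from A
Take 91 from A

Merged: [11, 47, 47, 56, 91, 93, 97]


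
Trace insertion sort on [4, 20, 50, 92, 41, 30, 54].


Initial: [4, 20, 50, 92, 41, 30, 54]
Insert 20: [4, 20, 50, 92, 41, 30, 54]
Insert 50: [4, 20, 50, 92, 41, 30, 54]
Insert 92: [4, 20, 50, 92, 41, 30, 54]
Insert 41: [4, 20, 41, 50, 92, 30, 54]
Insert 30: [4, 20, 30, 41, 50, 92, 54]
Insert 54: [4, 20, 30, 41, 50, 54, 92]

Sorted: [4, 20, 30, 41, 50, 54, 92]


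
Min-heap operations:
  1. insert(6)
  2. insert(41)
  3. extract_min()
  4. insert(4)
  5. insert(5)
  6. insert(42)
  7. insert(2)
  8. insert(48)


insert(6) -> [6]
insert(41) -> [6, 41]
extract_min()->6, [41]
insert(4) -> [4, 41]
insert(5) -> [4, 41, 5]
insert(42) -> [4, 41, 5, 42]
insert(2) -> [2, 4, 5, 42, 41]
insert(48) -> [2, 4, 5, 42, 41, 48]

Final heap: [2, 4, 5, 42, 41, 48]


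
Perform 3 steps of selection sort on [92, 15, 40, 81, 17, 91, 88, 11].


Initial: [92, 15, 40, 81, 17, 91, 88, 11]
Step 1: min=11 at 7
  Swap: [11, 15, 40, 81, 17, 91, 88, 92]
Step 2: min=15 at 1
  Swap: [11, 15, 40, 81, 17, 91, 88, 92]
Step 3: min=17 at 4
  Swap: [11, 15, 17, 81, 40, 91, 88, 92]

After 3 steps: [11, 15, 17, 81, 40, 91, 88, 92]


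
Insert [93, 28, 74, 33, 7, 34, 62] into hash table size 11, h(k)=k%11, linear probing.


Insert 93: h=5 -> slot 5
Insert 28: h=6 -> slot 6
Insert 74: h=8 -> slot 8
Insert 33: h=0 -> slot 0
Insert 7: h=7 -> slot 7
Insert 34: h=1 -> slot 1
Insert 62: h=7, 2 probes -> slot 9

Table: [33, 34, None, None, None, 93, 28, 7, 74, 62, None]


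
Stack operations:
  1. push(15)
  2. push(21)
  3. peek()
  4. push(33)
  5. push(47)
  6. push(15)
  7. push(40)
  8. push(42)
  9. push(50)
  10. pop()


push(15) -> [15]
push(21) -> [15, 21]
peek()->21
push(33) -> [15, 21, 33]
push(47) -> [15, 21, 33, 47]
push(15) -> [15, 21, 33, 47, 15]
push(40) -> [15, 21, 33, 47, 15, 40]
push(42) -> [15, 21, 33, 47, 15, 40, 42]
push(50) -> [15, 21, 33, 47, 15, 40, 42, 50]
pop()->50, [15, 21, 33, 47, 15, 40, 42]

Final stack: [15, 21, 33, 47, 15, 40, 42]


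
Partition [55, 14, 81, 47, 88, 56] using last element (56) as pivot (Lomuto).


Pivot: 56
  55 <= 56: advance i (no swap)
  14 <= 56: advance i (no swap)
  47 <= 56: swap -> [55, 14, 47, 81, 88, 56]
Place pivot at 3: [55, 14, 47, 56, 88, 81]

Partitioned: [55, 14, 47, 56, 88, 81]


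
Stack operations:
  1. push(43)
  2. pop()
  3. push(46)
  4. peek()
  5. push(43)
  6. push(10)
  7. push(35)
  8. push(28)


push(43) -> [43]
pop()->43, []
push(46) -> [46]
peek()->46
push(43) -> [46, 43]
push(10) -> [46, 43, 10]
push(35) -> [46, 43, 10, 35]
push(28) -> [46, 43, 10, 35, 28]

Final stack: [46, 43, 10, 35, 28]


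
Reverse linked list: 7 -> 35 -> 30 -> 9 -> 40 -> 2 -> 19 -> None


Step 1: curr=7, set curr.next=prev(None) | reversed so far: 7
Step 2: curr=35, set curr.next=prev(7) | reversed so far: 35 -> 7
Step 3: curr=30, set curr.next=prev(35) | reversed so far: 30 -> 35 -> 7
Step 4: curr=9, set curr.next=prev(30) | reversed so far: 9 -> 30 -> 35 -> 7
Step 5: curr=40, set curr.next=prev(9) | reversed so far: 40 -> 9 -> 30 -> 35 -> 7
Step 6: curr=2, set curr.next=prev(40) | reversed so far: 2 -> 40 -> 9 -> 30 -> 35 -> 7
Step 7: curr=19, set curr.next=prev(2) | reversed so far: 19 -> 2 -> 40 -> 9 -> 30 -> 35 -> 7

19 -> 2 -> 40 -> 9 -> 30 -> 35 -> 7 -> None


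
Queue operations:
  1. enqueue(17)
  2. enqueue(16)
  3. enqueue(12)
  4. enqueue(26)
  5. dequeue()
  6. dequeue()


enqueue(17) -> [17]
enqueue(16) -> [17, 16]
enqueue(12) -> [17, 16, 12]
enqueue(26) -> [17, 16, 12, 26]
dequeue()->17, [16, 12, 26]
dequeue()->16, [12, 26]

Final queue: [12, 26]


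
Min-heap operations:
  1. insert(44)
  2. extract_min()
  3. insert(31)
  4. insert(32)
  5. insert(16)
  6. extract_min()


insert(44) -> [44]
extract_min()->44, []
insert(31) -> [31]
insert(32) -> [31, 32]
insert(16) -> [16, 32, 31]
extract_min()->16, [31, 32]

Final heap: [31, 32]


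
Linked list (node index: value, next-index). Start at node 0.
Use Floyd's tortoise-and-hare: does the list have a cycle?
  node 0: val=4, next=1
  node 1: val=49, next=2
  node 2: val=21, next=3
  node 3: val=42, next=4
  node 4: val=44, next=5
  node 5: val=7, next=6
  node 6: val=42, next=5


Floyd's tortoise (slow, +1) and hare (fast, +2):
  init: slow=0, fast=0
  step 1: slow=1, fast=2
  step 2: slow=2, fast=4
  step 3: slow=3, fast=6
  step 4: slow=4, fast=6
  step 5: slow=5, fast=6
  step 6: slow=6, fast=6
  slow == fast at node 6: cycle detected

Cycle: yes


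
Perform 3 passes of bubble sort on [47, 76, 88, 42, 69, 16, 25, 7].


Initial: [47, 76, 88, 42, 69, 16, 25, 7]
Pass 1: [47, 76, 42, 69, 16, 25, 7, 88] (5 swaps)
Pass 2: [47, 42, 69, 16, 25, 7, 76, 88] (5 swaps)
Pass 3: [42, 47, 16, 25, 7, 69, 76, 88] (4 swaps)

After 3 passes: [42, 47, 16, 25, 7, 69, 76, 88]


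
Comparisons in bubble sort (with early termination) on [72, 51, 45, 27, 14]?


Algorithm: bubble sort (with early termination)
Input: [72, 51, 45, 27, 14]
Sorted: [14, 27, 45, 51, 72]

10


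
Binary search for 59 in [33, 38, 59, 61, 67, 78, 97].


Step 1: lo=0, hi=6, mid=3, val=61
Step 2: lo=0, hi=2, mid=1, val=38
Step 3: lo=2, hi=2, mid=2, val=59

Found at index 2


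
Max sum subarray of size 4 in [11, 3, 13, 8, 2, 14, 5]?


[0:4]: 35
[1:5]: 26
[2:6]: 37
[3:7]: 29

Max: 37 at [2:6]


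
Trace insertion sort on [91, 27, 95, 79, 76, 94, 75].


Initial: [91, 27, 95, 79, 76, 94, 75]
Insert 27: [27, 91, 95, 79, 76, 94, 75]
Insert 95: [27, 91, 95, 79, 76, 94, 75]
Insert 79: [27, 79, 91, 95, 76, 94, 75]
Insert 76: [27, 76, 79, 91, 95, 94, 75]
Insert 94: [27, 76, 79, 91, 94, 95, 75]
Insert 75: [27, 75, 76, 79, 91, 94, 95]

Sorted: [27, 75, 76, 79, 91, 94, 95]


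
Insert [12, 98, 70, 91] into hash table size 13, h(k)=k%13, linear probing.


Insert 12: h=12 -> slot 12
Insert 98: h=7 -> slot 7
Insert 70: h=5 -> slot 5
Insert 91: h=0 -> slot 0

Table: [91, None, None, None, None, 70, None, 98, None, None, None, None, 12]


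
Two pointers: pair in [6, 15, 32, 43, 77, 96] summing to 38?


lo=0(6)+hi=5(96)=102
lo=0(6)+hi=4(77)=83
lo=0(6)+hi=3(43)=49
lo=0(6)+hi=2(32)=38

Yes: 6+32=38


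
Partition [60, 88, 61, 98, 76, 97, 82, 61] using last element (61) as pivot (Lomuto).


Pivot: 61
  60 <= 61: advance i (no swap)
  61 <= 61: swap -> [60, 61, 88, 98, 76, 97, 82, 61]
Place pivot at 2: [60, 61, 61, 98, 76, 97, 82, 88]

Partitioned: [60, 61, 61, 98, 76, 97, 82, 88]


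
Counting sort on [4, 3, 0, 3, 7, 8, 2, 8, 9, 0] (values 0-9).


Input: [4, 3, 0, 3, 7, 8, 2, 8, 9, 0]
Counts: [2, 0, 1, 2, 1, 0, 0, 1, 2, 1]

Sorted: [0, 0, 2, 3, 3, 4, 7, 8, 8, 9]


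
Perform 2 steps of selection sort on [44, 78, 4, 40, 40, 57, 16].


Initial: [44, 78, 4, 40, 40, 57, 16]
Step 1: min=4 at 2
  Swap: [4, 78, 44, 40, 40, 57, 16]
Step 2: min=16 at 6
  Swap: [4, 16, 44, 40, 40, 57, 78]

After 2 steps: [4, 16, 44, 40, 40, 57, 78]


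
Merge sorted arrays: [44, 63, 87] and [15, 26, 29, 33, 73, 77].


Take 15 from B
Take 26 from B
Take 29 from B
Take 33 from B
Take 44 from A
Take 63 from A
Take 73 from B
Take 77 from B

Merged: [15, 26, 29, 33, 44, 63, 73, 77, 87]


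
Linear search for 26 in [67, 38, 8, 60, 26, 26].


i=0: 67!=26
i=1: 38!=26
i=2: 8!=26
i=3: 60!=26
i=4: 26==26 found!

Found at 4, 5 comps


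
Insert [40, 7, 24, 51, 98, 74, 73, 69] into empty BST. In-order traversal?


Insert 40: root
Insert 7: L from 40
Insert 24: L from 40 -> R from 7
Insert 51: R from 40
Insert 98: R from 40 -> R from 51
Insert 74: R from 40 -> R from 51 -> L from 98
Insert 73: R from 40 -> R from 51 -> L from 98 -> L from 74
Insert 69: R from 40 -> R from 51 -> L from 98 -> L from 74 -> L from 73

In-order: [7, 24, 40, 51, 69, 73, 74, 98]


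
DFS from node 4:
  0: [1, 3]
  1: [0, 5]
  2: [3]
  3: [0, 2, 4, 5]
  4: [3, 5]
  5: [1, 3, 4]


Visit 4, push [5, 3]
Visit 3, push [5, 2, 0]
Visit 0, push [1]
Visit 1, push [5]
Visit 5, push []
Visit 2, push []

DFS order: [4, 3, 0, 1, 5, 2]


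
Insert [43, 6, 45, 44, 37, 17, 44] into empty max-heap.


Insert 43: [43]
Insert 6: [43, 6]
Insert 45: [45, 6, 43]
Insert 44: [45, 44, 43, 6]
Insert 37: [45, 44, 43, 6, 37]
Insert 17: [45, 44, 43, 6, 37, 17]
Insert 44: [45, 44, 44, 6, 37, 17, 43]

Final heap: [45, 44, 44, 6, 37, 17, 43]


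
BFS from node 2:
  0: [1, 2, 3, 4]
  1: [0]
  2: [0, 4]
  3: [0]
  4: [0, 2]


Visit 2, enqueue [0, 4]
Visit 0, enqueue [1, 3]
Visit 4, enqueue []
Visit 1, enqueue []
Visit 3, enqueue []

BFS order: [2, 0, 4, 1, 3]


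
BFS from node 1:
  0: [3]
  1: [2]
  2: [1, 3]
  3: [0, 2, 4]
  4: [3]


Visit 1, enqueue [2]
Visit 2, enqueue [3]
Visit 3, enqueue [0, 4]
Visit 0, enqueue []
Visit 4, enqueue []

BFS order: [1, 2, 3, 0, 4]


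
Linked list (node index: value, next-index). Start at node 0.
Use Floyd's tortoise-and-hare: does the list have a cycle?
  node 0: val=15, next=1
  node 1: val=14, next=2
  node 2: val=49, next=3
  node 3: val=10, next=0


Floyd's tortoise (slow, +1) and hare (fast, +2):
  init: slow=0, fast=0
  step 1: slow=1, fast=2
  step 2: slow=2, fast=0
  step 3: slow=3, fast=2
  step 4: slow=0, fast=0
  slow == fast at node 0: cycle detected

Cycle: yes


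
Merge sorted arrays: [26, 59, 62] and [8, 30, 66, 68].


Take 8 from B
Take 26 from A
Take 30 from B
Take 59 from A
Take 62 from A

Merged: [8, 26, 30, 59, 62, 66, 68]


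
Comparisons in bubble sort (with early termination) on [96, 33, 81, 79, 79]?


Algorithm: bubble sort (with early termination)
Input: [96, 33, 81, 79, 79]
Sorted: [33, 79, 79, 81, 96]

9


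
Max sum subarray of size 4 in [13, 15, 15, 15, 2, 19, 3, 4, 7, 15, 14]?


[0:4]: 58
[1:5]: 47
[2:6]: 51
[3:7]: 39
[4:8]: 28
[5:9]: 33
[6:10]: 29
[7:11]: 40

Max: 58 at [0:4]


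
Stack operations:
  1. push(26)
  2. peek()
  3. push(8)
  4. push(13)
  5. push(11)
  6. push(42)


push(26) -> [26]
peek()->26
push(8) -> [26, 8]
push(13) -> [26, 8, 13]
push(11) -> [26, 8, 13, 11]
push(42) -> [26, 8, 13, 11, 42]

Final stack: [26, 8, 13, 11, 42]


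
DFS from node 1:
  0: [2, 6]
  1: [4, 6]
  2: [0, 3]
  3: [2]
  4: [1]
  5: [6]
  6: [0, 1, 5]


Visit 1, push [6, 4]
Visit 4, push []
Visit 6, push [5, 0]
Visit 0, push [2]
Visit 2, push [3]
Visit 3, push []
Visit 5, push []

DFS order: [1, 4, 6, 0, 2, 3, 5]


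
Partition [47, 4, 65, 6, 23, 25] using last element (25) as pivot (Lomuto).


Pivot: 25
  4 <= 25: swap -> [4, 47, 65, 6, 23, 25]
  6 <= 25: swap -> [4, 6, 65, 47, 23, 25]
  23 <= 25: swap -> [4, 6, 23, 47, 65, 25]
Place pivot at 3: [4, 6, 23, 25, 65, 47]

Partitioned: [4, 6, 23, 25, 65, 47]


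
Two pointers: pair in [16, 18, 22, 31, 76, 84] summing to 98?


lo=0(16)+hi=5(84)=100
lo=0(16)+hi=4(76)=92
lo=1(18)+hi=4(76)=94
lo=2(22)+hi=4(76)=98

Yes: 22+76=98


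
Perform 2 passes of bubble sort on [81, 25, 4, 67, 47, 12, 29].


Initial: [81, 25, 4, 67, 47, 12, 29]
Pass 1: [25, 4, 67, 47, 12, 29, 81] (6 swaps)
Pass 2: [4, 25, 47, 12, 29, 67, 81] (4 swaps)

After 2 passes: [4, 25, 47, 12, 29, 67, 81]


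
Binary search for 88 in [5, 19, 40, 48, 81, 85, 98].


Step 1: lo=0, hi=6, mid=3, val=48
Step 2: lo=4, hi=6, mid=5, val=85
Step 3: lo=6, hi=6, mid=6, val=98

Not found


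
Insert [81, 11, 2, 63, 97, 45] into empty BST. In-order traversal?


Insert 81: root
Insert 11: L from 81
Insert 2: L from 81 -> L from 11
Insert 63: L from 81 -> R from 11
Insert 97: R from 81
Insert 45: L from 81 -> R from 11 -> L from 63

In-order: [2, 11, 45, 63, 81, 97]


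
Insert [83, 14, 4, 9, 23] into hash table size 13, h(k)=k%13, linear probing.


Insert 83: h=5 -> slot 5
Insert 14: h=1 -> slot 1
Insert 4: h=4 -> slot 4
Insert 9: h=9 -> slot 9
Insert 23: h=10 -> slot 10

Table: [None, 14, None, None, 4, 83, None, None, None, 9, 23, None, None]


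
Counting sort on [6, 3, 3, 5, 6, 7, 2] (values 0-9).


Input: [6, 3, 3, 5, 6, 7, 2]
Counts: [0, 0, 1, 2, 0, 1, 2, 1, 0, 0]

Sorted: [2, 3, 3, 5, 6, 6, 7]


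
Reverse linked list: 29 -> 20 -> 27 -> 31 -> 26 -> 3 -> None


Step 1: curr=29, set curr.next=prev(None) | reversed so far: 29
Step 2: curr=20, set curr.next=prev(29) | reversed so far: 20 -> 29
Step 3: curr=27, set curr.next=prev(20) | reversed so far: 27 -> 20 -> 29
Step 4: curr=31, set curr.next=prev(27) | reversed so far: 31 -> 27 -> 20 -> 29
Step 5: curr=26, set curr.next=prev(31) | reversed so far: 26 -> 31 -> 27 -> 20 -> 29
Step 6: curr=3, set curr.next=prev(26) | reversed so far: 3 -> 26 -> 31 -> 27 -> 20 -> 29

3 -> 26 -> 31 -> 27 -> 20 -> 29 -> None


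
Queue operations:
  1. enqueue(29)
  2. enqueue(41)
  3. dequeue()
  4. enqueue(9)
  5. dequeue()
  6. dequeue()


enqueue(29) -> [29]
enqueue(41) -> [29, 41]
dequeue()->29, [41]
enqueue(9) -> [41, 9]
dequeue()->41, [9]
dequeue()->9, []

Final queue: []


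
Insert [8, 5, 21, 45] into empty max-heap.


Insert 8: [8]
Insert 5: [8, 5]
Insert 21: [21, 5, 8]
Insert 45: [45, 21, 8, 5]

Final heap: [45, 21, 8, 5]


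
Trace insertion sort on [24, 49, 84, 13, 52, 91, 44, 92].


Initial: [24, 49, 84, 13, 52, 91, 44, 92]
Insert 49: [24, 49, 84, 13, 52, 91, 44, 92]
Insert 84: [24, 49, 84, 13, 52, 91, 44, 92]
Insert 13: [13, 24, 49, 84, 52, 91, 44, 92]
Insert 52: [13, 24, 49, 52, 84, 91, 44, 92]
Insert 91: [13, 24, 49, 52, 84, 91, 44, 92]
Insert 44: [13, 24, 44, 49, 52, 84, 91, 92]
Insert 92: [13, 24, 44, 49, 52, 84, 91, 92]

Sorted: [13, 24, 44, 49, 52, 84, 91, 92]


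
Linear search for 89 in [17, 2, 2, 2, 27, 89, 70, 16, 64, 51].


i=0: 17!=89
i=1: 2!=89
i=2: 2!=89
i=3: 2!=89
i=4: 27!=89
i=5: 89==89 found!

Found at 5, 6 comps


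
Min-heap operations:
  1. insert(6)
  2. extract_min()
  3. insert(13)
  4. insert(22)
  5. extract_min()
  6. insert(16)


insert(6) -> [6]
extract_min()->6, []
insert(13) -> [13]
insert(22) -> [13, 22]
extract_min()->13, [22]
insert(16) -> [16, 22]

Final heap: [16, 22]


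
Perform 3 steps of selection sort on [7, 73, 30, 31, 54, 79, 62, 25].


Initial: [7, 73, 30, 31, 54, 79, 62, 25]
Step 1: min=7 at 0
  Swap: [7, 73, 30, 31, 54, 79, 62, 25]
Step 2: min=25 at 7
  Swap: [7, 25, 30, 31, 54, 79, 62, 73]
Step 3: min=30 at 2
  Swap: [7, 25, 30, 31, 54, 79, 62, 73]

After 3 steps: [7, 25, 30, 31, 54, 79, 62, 73]


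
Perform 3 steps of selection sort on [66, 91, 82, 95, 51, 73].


Initial: [66, 91, 82, 95, 51, 73]
Step 1: min=51 at 4
  Swap: [51, 91, 82, 95, 66, 73]
Step 2: min=66 at 4
  Swap: [51, 66, 82, 95, 91, 73]
Step 3: min=73 at 5
  Swap: [51, 66, 73, 95, 91, 82]

After 3 steps: [51, 66, 73, 95, 91, 82]


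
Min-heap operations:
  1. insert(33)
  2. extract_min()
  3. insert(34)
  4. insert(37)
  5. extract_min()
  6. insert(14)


insert(33) -> [33]
extract_min()->33, []
insert(34) -> [34]
insert(37) -> [34, 37]
extract_min()->34, [37]
insert(14) -> [14, 37]

Final heap: [14, 37]


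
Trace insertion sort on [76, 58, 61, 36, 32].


Initial: [76, 58, 61, 36, 32]
Insert 58: [58, 76, 61, 36, 32]
Insert 61: [58, 61, 76, 36, 32]
Insert 36: [36, 58, 61, 76, 32]
Insert 32: [32, 36, 58, 61, 76]

Sorted: [32, 36, 58, 61, 76]


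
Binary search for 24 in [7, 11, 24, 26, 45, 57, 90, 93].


Step 1: lo=0, hi=7, mid=3, val=26
Step 2: lo=0, hi=2, mid=1, val=11
Step 3: lo=2, hi=2, mid=2, val=24

Found at index 2


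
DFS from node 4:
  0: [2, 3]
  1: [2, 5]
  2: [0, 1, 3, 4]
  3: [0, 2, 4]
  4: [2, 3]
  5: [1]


Visit 4, push [3, 2]
Visit 2, push [3, 1, 0]
Visit 0, push [3]
Visit 3, push []
Visit 1, push [5]
Visit 5, push []

DFS order: [4, 2, 0, 3, 1, 5]


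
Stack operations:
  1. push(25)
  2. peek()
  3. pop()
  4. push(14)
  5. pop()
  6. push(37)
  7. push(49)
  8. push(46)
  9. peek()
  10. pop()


push(25) -> [25]
peek()->25
pop()->25, []
push(14) -> [14]
pop()->14, []
push(37) -> [37]
push(49) -> [37, 49]
push(46) -> [37, 49, 46]
peek()->46
pop()->46, [37, 49]

Final stack: [37, 49]


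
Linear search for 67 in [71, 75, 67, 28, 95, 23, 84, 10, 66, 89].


i=0: 71!=67
i=1: 75!=67
i=2: 67==67 found!

Found at 2, 3 comps


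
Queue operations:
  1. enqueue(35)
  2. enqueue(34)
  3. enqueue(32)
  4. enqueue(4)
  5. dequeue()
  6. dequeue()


enqueue(35) -> [35]
enqueue(34) -> [35, 34]
enqueue(32) -> [35, 34, 32]
enqueue(4) -> [35, 34, 32, 4]
dequeue()->35, [34, 32, 4]
dequeue()->34, [32, 4]

Final queue: [32, 4]


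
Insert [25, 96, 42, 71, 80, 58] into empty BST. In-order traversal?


Insert 25: root
Insert 96: R from 25
Insert 42: R from 25 -> L from 96
Insert 71: R from 25 -> L from 96 -> R from 42
Insert 80: R from 25 -> L from 96 -> R from 42 -> R from 71
Insert 58: R from 25 -> L from 96 -> R from 42 -> L from 71

In-order: [25, 42, 58, 71, 80, 96]


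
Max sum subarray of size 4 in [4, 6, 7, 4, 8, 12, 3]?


[0:4]: 21
[1:5]: 25
[2:6]: 31
[3:7]: 27

Max: 31 at [2:6]


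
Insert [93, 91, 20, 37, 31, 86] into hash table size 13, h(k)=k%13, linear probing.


Insert 93: h=2 -> slot 2
Insert 91: h=0 -> slot 0
Insert 20: h=7 -> slot 7
Insert 37: h=11 -> slot 11
Insert 31: h=5 -> slot 5
Insert 86: h=8 -> slot 8

Table: [91, None, 93, None, None, 31, None, 20, 86, None, None, 37, None]
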